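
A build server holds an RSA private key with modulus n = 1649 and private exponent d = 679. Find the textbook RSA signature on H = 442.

H^2 ≡ 442^2 = 195364 ≡ 782
H^4 ≡ 782^2 = 611524 ≡ 1394
H^8 ≡ 1394^2 = 1943236 ≡ 714
H^16 ≡ 714^2 = 509796 ≡ 255
H^32 ≡ 255^2 = 65025 ≡ 714
H^64 ≡ 714^2 = 509796 ≡ 255
H^128 ≡ 255^2 = 65025 ≡ 714
H^256 ≡ 714^2 = 509796 ≡ 255
H^512 ≡ 255^2 = 65025 ≡ 714
679 = 512 + 128 + 32 + 4 + 2 + 1, so H^679 ≡ 714·714·714·1394·782·442 ≡ 1479 (mod 1649)

1479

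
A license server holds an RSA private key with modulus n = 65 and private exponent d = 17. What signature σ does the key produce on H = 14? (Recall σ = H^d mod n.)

H^2 ≡ 14^2 = 196 ≡ 1
H^4 ≡ 1^2 = 1
H^8 ≡ 1^2 = 1
H^16 ≡ 1^2 = 1
17 = 16 + 1, so H^17 ≡ 1·14 ≡ 14 (mod 65)

14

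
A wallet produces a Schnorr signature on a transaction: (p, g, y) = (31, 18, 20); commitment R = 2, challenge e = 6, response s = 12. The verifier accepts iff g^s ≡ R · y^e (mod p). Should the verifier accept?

accept

g^s mod p:
18^2 = 324 ≡ 14
18^4 ≡ 14^2 = 196 ≡ 10
18^8 ≡ 10^2 = 100 ≡ 7
12 = 8 + 4, so 18^12 ≡ 7·10 ≡ 8 (mod 31)
R · y^e mod p:
20^2 = 400 ≡ 28
20^4 ≡ 28^2 = 784 ≡ 9
6 = 4 + 2, so 20^6 ≡ 9·28 ≡ 4 (mod 31)
2·4 = 8 ≡ 8 (mod 31)
8 ≡ 8 (mod 31); signature holds.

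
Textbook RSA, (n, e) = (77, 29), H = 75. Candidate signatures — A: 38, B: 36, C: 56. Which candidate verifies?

Candidate A: Squares mod 77: 38^1≡38, 38^2≡58, 38^4≡53, 38^8≡37, 38^16≡60; 29 = 16 + 8 + 4 + 1, so 38^29 ≡ 60·37·53·38 ≡ 75 (mod 77)
  → matches H = 75
Candidate B: Squares mod 77: 36^1≡36, 36^2≡64, 36^4≡15, 36^8≡71, 36^16≡36; 29 = 16 + 8 + 4 + 1, so 36^29 ≡ 36·71·15·36 ≡ 15 (mod 77)
Candidate C: Squares mod 77: 56^1≡56, 56^2≡56, 56^4≡56, 56^8≡56, 56^16≡56; 29 = 16 + 8 + 4 + 1, so 56^29 ≡ 56·56·56·56 ≡ 56 (mod 77)

A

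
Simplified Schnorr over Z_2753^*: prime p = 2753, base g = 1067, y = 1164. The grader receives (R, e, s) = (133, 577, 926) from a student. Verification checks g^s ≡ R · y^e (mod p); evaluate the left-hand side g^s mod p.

1067^2 = 1138489 ≡ 1500
1067^4 ≡ 1500^2 = 2250000 ≡ 799
1067^8 ≡ 799^2 = 638401 ≡ 2458
1067^16 ≡ 2458^2 = 6041764 ≡ 1682
1067^32 ≡ 1682^2 = 2829124 ≡ 1793
1067^64 ≡ 1793^2 = 3214849 ≡ 2098
1067^128 ≡ 2098^2 = 4401604 ≡ 2310
1067^256 ≡ 2310^2 = 5336100 ≡ 786
1067^512 ≡ 786^2 = 617796 ≡ 1124
926 = 512 + 256 + 128 + 16 + 8 + 4 + 2, so 1067^926 ≡ 1124·786·2310·1682·2458·799·1500 ≡ 1422 (mod 2753)

1422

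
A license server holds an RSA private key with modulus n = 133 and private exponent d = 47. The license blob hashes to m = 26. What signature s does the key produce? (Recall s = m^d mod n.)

m^2 ≡ 26^2 = 676 ≡ 11
m^4 ≡ 11^2 = 121
m^8 ≡ 121^2 = 14641 ≡ 11
m^16 ≡ 11^2 = 121
m^32 ≡ 121^2 = 14641 ≡ 11
47 = 32 + 8 + 4 + 2 + 1, so m^47 ≡ 11·11·121·11·26 ≡ 87 (mod 133)

87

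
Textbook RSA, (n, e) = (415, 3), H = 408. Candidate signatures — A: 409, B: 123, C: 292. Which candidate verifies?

C

Candidate A: Squares mod 415: 409^1≡409, 409^2≡36; 3 = 2 + 1, so 409^3 ≡ 36·409 ≡ 199 (mod 415)
Candidate B: Squares mod 415: 123^1≡123, 123^2≡189; 3 = 2 + 1, so 123^3 ≡ 189·123 ≡ 7 (mod 415)
Candidate C: Squares mod 415: 292^1≡292, 292^2≡189; 3 = 2 + 1, so 292^3 ≡ 189·292 ≡ 408 (mod 415)
  → matches H = 408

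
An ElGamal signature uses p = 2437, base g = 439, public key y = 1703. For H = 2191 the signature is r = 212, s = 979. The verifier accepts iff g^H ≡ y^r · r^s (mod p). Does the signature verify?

Left side g^H mod p:
439^2 = 192721 ≡ 198
439^4 ≡ 198^2 = 39204 ≡ 212
439^8 ≡ 212^2 = 44944 ≡ 1078
439^16 ≡ 1078^2 = 1162084 ≡ 2072
439^32 ≡ 2072^2 = 4293184 ≡ 1627
439^64 ≡ 1627^2 = 2647129 ≡ 547
439^128 ≡ 547^2 = 299209 ≡ 1895
439^256 ≡ 1895^2 = 3591025 ≡ 1324
439^512 ≡ 1324^2 = 1752976 ≡ 773
439^1024 ≡ 773^2 = 597529 ≡ 464
439^2048 ≡ 464^2 = 215296 ≡ 840
2191 = 2048 + 128 + 8 + 4 + 2 + 1, so 439^2191 ≡ 840·1895·1078·212·198·439 ≡ 2072 (mod 2437)
Right side y^r · r^s mod p:
1703^2 = 2900209 ≡ 179
1703^4 ≡ 179^2 = 32041 ≡ 360
1703^8 ≡ 360^2 = 129600 ≡ 439
1703^16 ≡ 439^2 = 192721 ≡ 198
1703^32 ≡ 198^2 = 39204 ≡ 212
1703^64 ≡ 212^2 = 44944 ≡ 1078
1703^128 ≡ 1078^2 = 1162084 ≡ 2072
212 = 128 + 64 + 16 + 4, so 1703^212 ≡ 2072·1078·198·360 ≡ 1895 (mod 2437)
212^2 = 44944 ≡ 1078
212^4 ≡ 1078^2 = 1162084 ≡ 2072
212^8 ≡ 2072^2 = 4293184 ≡ 1627
212^16 ≡ 1627^2 = 2647129 ≡ 547
212^32 ≡ 547^2 = 299209 ≡ 1895
212^64 ≡ 1895^2 = 3591025 ≡ 1324
212^128 ≡ 1324^2 = 1752976 ≡ 773
212^256 ≡ 773^2 = 597529 ≡ 464
212^512 ≡ 464^2 = 215296 ≡ 840
979 = 512 + 256 + 128 + 64 + 16 + 2 + 1, so 212^979 ≡ 840·464·773·1324·547·1078·212 ≡ 439 (mod 2437)
1895·439 = 831905 ≡ 888 (mod 2437)
2072 ≠ 888, so verification fails.

does not verify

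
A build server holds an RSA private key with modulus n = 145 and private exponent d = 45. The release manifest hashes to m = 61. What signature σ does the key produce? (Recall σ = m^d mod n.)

31

m^2 ≡ 61^2 = 3721 ≡ 96
m^4 ≡ 96^2 = 9216 ≡ 81
m^8 ≡ 81^2 = 6561 ≡ 36
m^16 ≡ 36^2 = 1296 ≡ 136
m^32 ≡ 136^2 = 18496 ≡ 81
45 = 32 + 8 + 4 + 1, so m^45 ≡ 81·36·81·61 ≡ 31 (mod 145)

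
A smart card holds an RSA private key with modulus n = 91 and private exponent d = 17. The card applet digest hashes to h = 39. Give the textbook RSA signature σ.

h^17 mod 91 = 65

65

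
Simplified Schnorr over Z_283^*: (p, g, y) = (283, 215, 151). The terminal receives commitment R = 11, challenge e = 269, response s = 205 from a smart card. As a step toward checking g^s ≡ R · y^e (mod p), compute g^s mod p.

278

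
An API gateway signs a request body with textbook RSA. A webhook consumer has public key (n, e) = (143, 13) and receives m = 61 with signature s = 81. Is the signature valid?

invalid

Squares mod 143: s^1≡81, s^2≡126, s^4≡3, s^8≡9
13 = 8 + 4 + 1, so s^13 ≡ 9·3·81 ≡ 42 (mod 143)
The recovered value 42 does not match the digest 61.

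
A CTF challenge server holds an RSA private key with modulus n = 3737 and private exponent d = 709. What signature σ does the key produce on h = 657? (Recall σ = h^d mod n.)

h^2 ≡ 657^2 = 431649 ≡ 1894
h^4 ≡ 1894^2 = 3587236 ≡ 3453
h^8 ≡ 3453^2 = 11923209 ≡ 2179
h^16 ≡ 2179^2 = 4748041 ≡ 2051
h^32 ≡ 2051^2 = 4206601 ≡ 2476
h^64 ≡ 2476^2 = 6130576 ≡ 1896
h^128 ≡ 1896^2 = 3594816 ≡ 3559
h^256 ≡ 3559^2 = 12666481 ≡ 1788
h^512 ≡ 1788^2 = 3196944 ≡ 1809
709 = 512 + 128 + 64 + 4 + 1, so h^709 ≡ 1809·3559·1896·3453·657 ≡ 2352 (mod 3737)

2352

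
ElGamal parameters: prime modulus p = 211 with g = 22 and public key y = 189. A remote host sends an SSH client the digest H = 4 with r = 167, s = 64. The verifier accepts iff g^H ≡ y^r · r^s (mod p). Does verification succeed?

passes

Left side g^H mod p:
22^4 mod 211 = 46
Right side y^r · r^s mod p:
189^167 mod 211 = 103
167^64 mod 211 = 66
103·66 = 6798 ≡ 46 (mod 211)
46 ≡ 46 (mod 211), so the signature is genuine.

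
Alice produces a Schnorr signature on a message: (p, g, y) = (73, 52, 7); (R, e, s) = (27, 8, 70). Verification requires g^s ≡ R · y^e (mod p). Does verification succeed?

passes

g^s mod p:
52^2 = 2704 ≡ 3
52^4 ≡ 3^2 = 9
52^8 ≡ 9^2 = 81 ≡ 8
52^16 ≡ 8^2 = 64
52^32 ≡ 64^2 = 4096 ≡ 8
52^64 ≡ 8^2 = 64
70 = 64 + 4 + 2, so 52^70 ≡ 64·9·3 ≡ 49 (mod 73)
R · y^e mod p:
7^2 = 49
7^4 ≡ 49^2 = 2401 ≡ 65
7^8 ≡ 65^2 = 4225 ≡ 64
27·64 = 1728 ≡ 49 (mod 73)
49 ≡ 49 (mod 73); signature holds.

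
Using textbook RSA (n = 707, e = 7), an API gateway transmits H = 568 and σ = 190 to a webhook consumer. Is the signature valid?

valid

σ^2 ≡ 190^2 = 36100 ≡ 43
σ^4 ≡ 43^2 = 1849 ≡ 435
7 = 4 + 2 + 1, so σ^7 ≡ 435·43·190 ≡ 568 (mod 707)
568 = H, so the signature checks out.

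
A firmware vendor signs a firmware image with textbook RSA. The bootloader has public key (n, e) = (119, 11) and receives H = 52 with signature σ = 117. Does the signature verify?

does not verify

σ^2 ≡ 117^2 = 13689 ≡ 4
σ^4 ≡ 4^2 = 16
σ^8 ≡ 16^2 = 256 ≡ 18
11 = 8 + 2 + 1, so σ^11 ≡ 18·4·117 ≡ 94 (mod 119)
94 ≠ 52, so verification fails.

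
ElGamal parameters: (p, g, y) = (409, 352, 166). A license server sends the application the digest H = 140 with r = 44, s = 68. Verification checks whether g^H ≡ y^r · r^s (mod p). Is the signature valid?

Left side g^H mod p:
Squares mod 409: 352^1≡352, 352^2≡386, 352^4≡120, 352^8≡85, 352^16≡272, 352^32≡364, 352^64≡389, 352^128≡400
140 = 128 + 8 + 4, so 352^140 ≡ 400·85·120 ≡ 225 (mod 409)
Right side y^r · r^s mod p:
Squares mod 409: 166^1≡166, 166^2≡153, 166^4≡96, 166^8≡218, 166^16≡80, 166^32≡265
44 = 32 + 8 + 4, so 166^44 ≡ 265·218·96 ≡ 289 (mod 409)
Squares mod 409: 44^1≡44, 44^2≡300, 44^4≡20, 44^8≡400, 44^16≡81, 44^32≡17, 44^64≡289
68 = 64 + 4, so 44^68 ≡ 289·20 ≡ 54 (mod 409)
289·54 = 15606 ≡ 64 (mod 409)
225 ≠ 64, so verification fails.

invalid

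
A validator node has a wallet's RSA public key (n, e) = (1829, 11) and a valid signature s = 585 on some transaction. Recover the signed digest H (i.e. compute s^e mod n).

275

Squares mod 1829: s^1≡585, s^2≡202, s^4≡566, s^8≡281
11 = 8 + 2 + 1, so s^11 ≡ 281·202·585 ≡ 275 (mod 1829)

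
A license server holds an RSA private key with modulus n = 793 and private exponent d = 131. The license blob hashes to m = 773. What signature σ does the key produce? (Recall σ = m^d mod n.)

Squares mod 793: m^1≡773, m^2≡400, m^4≡607, m^8≡497, m^16≡386, m^32≡705, m^64≡607, m^128≡497
131 = 128 + 2 + 1, so m^131 ≡ 497·400·773 ≡ 102 (mod 793)

102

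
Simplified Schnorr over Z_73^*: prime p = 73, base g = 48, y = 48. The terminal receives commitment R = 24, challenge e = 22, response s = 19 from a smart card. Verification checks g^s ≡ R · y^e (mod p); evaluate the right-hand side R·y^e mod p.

25

48^2 = 2304 ≡ 41
48^4 ≡ 41^2 = 1681 ≡ 2
48^8 ≡ 2^2 = 4
48^16 ≡ 4^2 = 16
22 = 16 + 4 + 2, so 48^22 ≡ 16·2·41 ≡ 71 (mod 73)
R · y^e ≡ 24·71 = 1704 ≡ 25 (mod 73)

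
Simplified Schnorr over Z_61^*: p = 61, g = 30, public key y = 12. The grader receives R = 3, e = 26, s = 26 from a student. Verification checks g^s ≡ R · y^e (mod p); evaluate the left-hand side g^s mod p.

30^2 = 900 ≡ 46
30^4 ≡ 46^2 = 2116 ≡ 42
30^8 ≡ 42^2 = 1764 ≡ 56
30^16 ≡ 56^2 = 3136 ≡ 25
26 = 16 + 8 + 2, so 30^26 ≡ 25·56·46 ≡ 45 (mod 61)

45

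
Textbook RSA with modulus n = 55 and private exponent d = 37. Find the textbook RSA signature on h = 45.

45

h^2 ≡ 45^2 = 2025 ≡ 45
h^4 ≡ 45^2 = 2025 ≡ 45
h^8 ≡ 45^2 = 2025 ≡ 45
h^16 ≡ 45^2 = 2025 ≡ 45
h^32 ≡ 45^2 = 2025 ≡ 45
37 = 32 + 4 + 1, so h^37 ≡ 45·45·45 ≡ 45 (mod 55)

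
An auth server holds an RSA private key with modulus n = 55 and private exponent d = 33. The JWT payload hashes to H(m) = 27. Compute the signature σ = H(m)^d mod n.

37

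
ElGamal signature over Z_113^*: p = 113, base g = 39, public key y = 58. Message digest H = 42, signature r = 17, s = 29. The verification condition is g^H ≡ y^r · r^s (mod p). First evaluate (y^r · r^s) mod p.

95

58^2 = 3364 ≡ 87
58^4 ≡ 87^2 = 7569 ≡ 111
58^8 ≡ 111^2 = 12321 ≡ 4
58^16 ≡ 4^2 = 16
17 = 16 + 1, so 58^17 ≡ 16·58 ≡ 24 (mod 113)
17^2 = 289 ≡ 63
17^4 ≡ 63^2 = 3969 ≡ 14
17^8 ≡ 14^2 = 196 ≡ 83
17^16 ≡ 83^2 = 6889 ≡ 109
29 = 16 + 8 + 4 + 1, so 17^29 ≡ 109·83·14·17 ≡ 84 (mod 113)
y^r · r^s ≡ 24·84 = 2016 ≡ 95 (mod 113)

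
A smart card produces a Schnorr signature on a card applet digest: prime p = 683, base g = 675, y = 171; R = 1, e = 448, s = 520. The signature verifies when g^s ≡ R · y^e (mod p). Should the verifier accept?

reject

g^s mod p:
675^520 mod 683 = 171
R · y^e mod p:
171^448 mod 683 = 64
1·64 = 64 ≡ 64 (mod 683)
171 ≠ 64; the check fails.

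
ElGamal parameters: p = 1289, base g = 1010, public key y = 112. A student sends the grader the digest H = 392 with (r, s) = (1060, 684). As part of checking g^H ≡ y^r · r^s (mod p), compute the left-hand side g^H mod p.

Squares mod 1289: 1010^1≡1010, 1010^2≡501, 1010^4≡935, 1010^8≡283, 1010^16≡171, 1010^32≡883, 1010^64≡1133, 1010^128≡1134, 1010^256≡823
392 = 256 + 128 + 8, so 1010^392 ≡ 823·1134·283 ≡ 128 (mod 1289)

128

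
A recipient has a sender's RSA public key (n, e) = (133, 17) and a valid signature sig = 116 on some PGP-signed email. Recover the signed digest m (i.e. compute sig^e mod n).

86

sig^2 ≡ 116^2 = 13456 ≡ 23
sig^4 ≡ 23^2 = 529 ≡ 130
sig^8 ≡ 130^2 = 16900 ≡ 9
sig^16 ≡ 9^2 = 81
17 = 16 + 1, so sig^17 ≡ 81·116 ≡ 86 (mod 133)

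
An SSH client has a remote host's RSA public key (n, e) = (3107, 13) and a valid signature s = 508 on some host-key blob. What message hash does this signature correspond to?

s^2 ≡ 508^2 = 258064 ≡ 183
s^4 ≡ 183^2 = 33489 ≡ 2419
s^8 ≡ 2419^2 = 5851561 ≡ 1080
13 = 8 + 4 + 1, so s^13 ≡ 1080·2419·508 ≡ 2003 (mod 3107)

2003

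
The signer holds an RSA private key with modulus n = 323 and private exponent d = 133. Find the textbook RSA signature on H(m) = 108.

(H(m))^2 ≡ 108^2 = 11664 ≡ 36
(H(m))^4 ≡ 36^2 = 1296 ≡ 4
(H(m))^8 ≡ 4^2 = 16
(H(m))^16 ≡ 16^2 = 256
(H(m))^32 ≡ 256^2 = 65536 ≡ 290
(H(m))^64 ≡ 290^2 = 84100 ≡ 120
(H(m))^128 ≡ 120^2 = 14400 ≡ 188
133 = 128 + 4 + 1, so (H(m))^133 ≡ 188·4·108 ≡ 143 (mod 323)

143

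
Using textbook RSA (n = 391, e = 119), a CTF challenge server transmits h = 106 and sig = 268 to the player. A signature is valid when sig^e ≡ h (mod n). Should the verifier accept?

sig^2 ≡ 268^2 = 71824 ≡ 271
sig^4 ≡ 271^2 = 73441 ≡ 324
sig^8 ≡ 324^2 = 104976 ≡ 188
sig^16 ≡ 188^2 = 35344 ≡ 154
sig^32 ≡ 154^2 = 23716 ≡ 256
sig^64 ≡ 256^2 = 65536 ≡ 239
119 = 64 + 32 + 16 + 4 + 2 + 1, so sig^119 ≡ 239·256·154·324·271·268 ≡ 106 (mod 391)
Since 106 equals the digest 106, verification succeeds.

accept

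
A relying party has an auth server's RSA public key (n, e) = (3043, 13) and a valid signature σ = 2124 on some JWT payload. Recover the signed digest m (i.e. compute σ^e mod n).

σ^2 ≡ 2124^2 = 4511376 ≡ 1650
σ^4 ≡ 1650^2 = 2722500 ≡ 2058
σ^8 ≡ 2058^2 = 4235364 ≡ 2551
13 = 8 + 4 + 1, so σ^13 ≡ 2551·2058·2124 ≡ 1614 (mod 3043)

1614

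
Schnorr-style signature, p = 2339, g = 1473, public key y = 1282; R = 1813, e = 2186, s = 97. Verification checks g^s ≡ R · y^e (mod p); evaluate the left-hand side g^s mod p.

2035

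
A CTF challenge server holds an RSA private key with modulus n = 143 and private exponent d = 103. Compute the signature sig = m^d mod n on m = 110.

33

m^2 ≡ 110^2 = 12100 ≡ 88
m^4 ≡ 88^2 = 7744 ≡ 22
m^8 ≡ 22^2 = 484 ≡ 55
m^16 ≡ 55^2 = 3025 ≡ 22
m^32 ≡ 22^2 = 484 ≡ 55
m^64 ≡ 55^2 = 3025 ≡ 22
103 = 64 + 32 + 4 + 2 + 1, so m^103 ≡ 22·55·22·88·110 ≡ 33 (mod 143)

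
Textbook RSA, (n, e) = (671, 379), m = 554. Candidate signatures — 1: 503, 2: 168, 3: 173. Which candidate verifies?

Candidate 1: Squares mod 671: 503^1≡503, 503^2≡42, 503^4≡422, 503^8≡269, 503^16≡564, 503^32≡42, 503^64≡422, 503^128≡269, 503^256≡564; 379 = 256 + 64 + 32 + 16 + 8 + 2 + 1, so 503^379 ≡ 564·422·42·564·269·42·503 ≡ 117 (mod 671)
Candidate 2: Squares mod 671: 168^1≡168, 168^2≡42, 168^4≡422, 168^8≡269, 168^16≡564, 168^32≡42, 168^64≡422, 168^128≡269, 168^256≡564; 379 = 256 + 64 + 32 + 16 + 8 + 2 + 1, so 168^379 ≡ 564·422·42·564·269·42·168 ≡ 554 (mod 671)
  → matches m = 554
Candidate 3: Squares mod 671: 173^1≡173, 173^2≡405, 173^4≡301, 173^8≡16, 173^16≡256, 173^32≡449, 173^64≡301, 173^128≡16, 173^256≡256; 379 = 256 + 64 + 32 + 16 + 8 + 2 + 1, so 173^379 ≡ 256·301·449·256·16·405·173 ≡ 139 (mod 671)

2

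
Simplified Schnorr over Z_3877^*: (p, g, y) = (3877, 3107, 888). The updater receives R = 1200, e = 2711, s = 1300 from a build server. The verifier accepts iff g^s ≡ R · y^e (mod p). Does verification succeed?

g^s mod p:
3107^2 = 9653449 ≡ 3596
3107^4 ≡ 3596^2 = 12931216 ≡ 1421
3107^8 ≡ 1421^2 = 2019241 ≡ 3201
3107^16 ≡ 3201^2 = 10246401 ≡ 3367
3107^32 ≡ 3367^2 = 11336689 ≡ 341
3107^64 ≡ 341^2 = 116281 ≡ 3848
3107^128 ≡ 3848^2 = 14807104 ≡ 841
3107^256 ≡ 841^2 = 707281 ≡ 1667
3107^512 ≡ 1667^2 = 2778889 ≡ 2957
3107^1024 ≡ 2957^2 = 8743849 ≡ 1214
1300 = 1024 + 256 + 16 + 4, so 3107^1300 ≡ 1214·1667·3367·1421 ≡ 3201 (mod 3877)
R · y^e mod p:
888^2 = 788544 ≡ 1513
888^4 ≡ 1513^2 = 2289169 ≡ 1739
888^8 ≡ 1739^2 = 3024121 ≡ 61
888^16 ≡ 61^2 = 3721
888^32 ≡ 3721^2 = 13845841 ≡ 1074
888^64 ≡ 1074^2 = 1153476 ≡ 2007
888^128 ≡ 2007^2 = 4028049 ≡ 3723
888^256 ≡ 3723^2 = 13860729 ≡ 454
888^512 ≡ 454^2 = 206116 ≡ 635
888^1024 ≡ 635^2 = 403225 ≡ 17
888^2048 ≡ 17^2 = 289
2711 = 2048 + 512 + 128 + 16 + 4 + 2 + 1, so 888^2711 ≡ 289·635·3723·3721·1739·1513·888 ≡ 3187 (mod 3877)
1200·3187 = 3824400 ≡ 1678 (mod 3877)
3201 ≠ 1678; the check fails.

fails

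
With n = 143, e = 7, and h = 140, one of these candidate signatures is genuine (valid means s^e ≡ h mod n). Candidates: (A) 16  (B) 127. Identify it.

B

Candidate A: Squares mod 143: 16^1≡16, 16^2≡113, 16^4≡42; 7 = 4 + 2 + 1, so 16^7 ≡ 42·113·16 ≡ 3 (mod 143)
Candidate B: Squares mod 143: 127^1≡127, 127^2≡113, 127^4≡42; 7 = 4 + 2 + 1, so 127^7 ≡ 42·113·127 ≡ 140 (mod 143)
  → matches h = 140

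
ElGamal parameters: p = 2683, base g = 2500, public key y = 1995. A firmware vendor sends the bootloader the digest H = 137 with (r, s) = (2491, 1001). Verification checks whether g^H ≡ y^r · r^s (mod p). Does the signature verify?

Left side g^H mod p:
2500^2 = 6250000 ≡ 1293
2500^4 ≡ 1293^2 = 1671849 ≡ 340
2500^8 ≡ 340^2 = 115600 ≡ 231
2500^16 ≡ 231^2 = 53361 ≡ 2384
2500^32 ≡ 2384^2 = 5683456 ≡ 862
2500^64 ≡ 862^2 = 743044 ≡ 2536
2500^128 ≡ 2536^2 = 6431296 ≡ 145
137 = 128 + 8 + 1, so 2500^137 ≡ 145·231·2500 ≡ 1070 (mod 2683)
Right side y^r · r^s mod p:
1995^2 = 3980025 ≡ 1136
1995^4 ≡ 1136^2 = 1290496 ≡ 2656
1995^8 ≡ 2656^2 = 7054336 ≡ 729
1995^16 ≡ 729^2 = 531441 ≡ 207
1995^32 ≡ 207^2 = 42849 ≡ 2604
1995^64 ≡ 2604^2 = 6780816 ≡ 875
1995^128 ≡ 875^2 = 765625 ≡ 970
1995^256 ≡ 970^2 = 940900 ≡ 1850
1995^512 ≡ 1850^2 = 3422500 ≡ 1675
1995^1024 ≡ 1675^2 = 2805625 ≡ 1890
1995^2048 ≡ 1890^2 = 3572100 ≡ 1027
2491 = 2048 + 256 + 128 + 32 + 16 + 8 + 2 + 1, so 1995^2491 ≡ 1027·1850·970·2604·207·729·1136·1995 ≡ 1850 (mod 2683)
2491^2 = 6205081 ≡ 1985
2491^4 ≡ 1985^2 = 3940225 ≡ 1581
2491^8 ≡ 1581^2 = 2499561 ≡ 1688
2491^16 ≡ 1688^2 = 2849344 ≡ 2681
2491^32 ≡ 2681^2 = 7187761 ≡ 4
2491^64 ≡ 4^2 = 16
2491^128 ≡ 16^2 = 256
2491^256 ≡ 256^2 = 65536 ≡ 1144
2491^512 ≡ 1144^2 = 1308736 ≡ 2115
1001 = 512 + 256 + 128 + 64 + 32 + 8 + 1, so 2491^1001 ≡ 2115·1144·256·16·4·1688·2491 ≡ 2263 (mod 2683)
1850·2263 = 4186550 ≡ 1070 (mod 2683)
1070 ≡ 1070 (mod 2683), so the signature is genuine.

verifies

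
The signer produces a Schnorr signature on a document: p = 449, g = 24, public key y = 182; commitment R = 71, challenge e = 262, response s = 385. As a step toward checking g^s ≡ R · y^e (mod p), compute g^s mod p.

24

24^2 = 576 ≡ 127
24^4 ≡ 127^2 = 16129 ≡ 414
24^8 ≡ 414^2 = 171396 ≡ 327
24^16 ≡ 327^2 = 106929 ≡ 67
24^32 ≡ 67^2 = 4489 ≡ 448
24^64 ≡ 448^2 = 200704 ≡ 1
24^128 ≡ 1^2 = 1
24^256 ≡ 1^2 = 1
385 = 256 + 128 + 1, so 24^385 ≡ 1·1·24 ≡ 24 (mod 449)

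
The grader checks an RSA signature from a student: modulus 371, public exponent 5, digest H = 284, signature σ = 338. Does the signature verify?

σ^2 ≡ 338^2 = 114244 ≡ 347
σ^4 ≡ 347^2 = 120409 ≡ 205
5 = 4 + 1, so σ^5 ≡ 205·338 ≡ 284 (mod 371)
σ^5 mod 371 = 284 matches H.

verifies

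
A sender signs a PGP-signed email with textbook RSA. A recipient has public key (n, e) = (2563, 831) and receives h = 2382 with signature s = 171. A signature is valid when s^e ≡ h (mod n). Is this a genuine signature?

genuine

s^831 mod 2563 = 2382
Since 2382 equals the digest 2382, verification succeeds.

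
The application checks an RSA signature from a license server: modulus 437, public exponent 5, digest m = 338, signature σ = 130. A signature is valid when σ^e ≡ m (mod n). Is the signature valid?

invalid

σ^2 ≡ 130^2 = 16900 ≡ 294
σ^4 ≡ 294^2 = 86436 ≡ 347
5 = 4 + 1, so σ^5 ≡ 347·130 ≡ 99 (mod 437)
99 ≠ 338, so verification fails.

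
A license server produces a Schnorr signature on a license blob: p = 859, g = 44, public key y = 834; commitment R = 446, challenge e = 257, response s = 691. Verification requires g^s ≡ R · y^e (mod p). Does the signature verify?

does not verify

g^s mod p:
44^2 = 1936 ≡ 218
44^4 ≡ 218^2 = 47524 ≡ 279
44^8 ≡ 279^2 = 77841 ≡ 531
44^16 ≡ 531^2 = 281961 ≡ 209
44^32 ≡ 209^2 = 43681 ≡ 731
44^64 ≡ 731^2 = 534361 ≡ 63
44^128 ≡ 63^2 = 3969 ≡ 533
44^256 ≡ 533^2 = 284089 ≡ 619
44^512 ≡ 619^2 = 383161 ≡ 47
691 = 512 + 128 + 32 + 16 + 2 + 1, so 44^691 ≡ 47·533·731·209·218·44 ≡ 293 (mod 859)
R · y^e mod p:
834^2 = 695556 ≡ 625
834^4 ≡ 625^2 = 390625 ≡ 639
834^8 ≡ 639^2 = 408321 ≡ 296
834^16 ≡ 296^2 = 87616 ≡ 857
834^32 ≡ 857^2 = 734449 ≡ 4
834^64 ≡ 4^2 = 16
834^128 ≡ 16^2 = 256
834^256 ≡ 256^2 = 65536 ≡ 252
257 = 256 + 1, so 834^257 ≡ 252·834 ≡ 572 (mod 859)
446·572 = 255112 ≡ 848 (mod 859)
293 ≠ 848; the check fails.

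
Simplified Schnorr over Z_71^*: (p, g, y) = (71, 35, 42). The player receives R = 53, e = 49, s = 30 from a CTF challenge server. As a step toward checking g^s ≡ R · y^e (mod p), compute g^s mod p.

32

35^2 = 1225 ≡ 18
35^4 ≡ 18^2 = 324 ≡ 40
35^8 ≡ 40^2 = 1600 ≡ 38
35^16 ≡ 38^2 = 1444 ≡ 24
30 = 16 + 8 + 4 + 2, so 35^30 ≡ 24·38·40·18 ≡ 32 (mod 71)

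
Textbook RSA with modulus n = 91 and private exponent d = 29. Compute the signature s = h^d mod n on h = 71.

15

Squares mod 91: h^1≡71, h^2≡36, h^4≡22, h^8≡29, h^16≡22
29 = 16 + 8 + 4 + 1, so h^29 ≡ 22·29·22·71 ≡ 15 (mod 91)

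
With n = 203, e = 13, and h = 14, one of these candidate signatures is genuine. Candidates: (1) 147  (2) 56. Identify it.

Candidate 1: 147^2 = 21609 ≡ 91; 147^4 ≡ 91^2 = 8281 ≡ 161; 147^8 ≡ 161^2 = 25921 ≡ 140; 13 = 8 + 4 + 1, so 147^13 ≡ 140·161·147 ≡ 14 (mod 203)
  → matches h = 14
Candidate 2: 56^2 = 3136 ≡ 91; 56^4 ≡ 91^2 = 8281 ≡ 161; 56^8 ≡ 161^2 = 25921 ≡ 140; 13 = 8 + 4 + 1, so 56^13 ≡ 140·161·56 ≡ 189 (mod 203)

1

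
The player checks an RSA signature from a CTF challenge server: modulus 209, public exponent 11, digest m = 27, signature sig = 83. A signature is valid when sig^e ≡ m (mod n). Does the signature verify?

does not verify

sig^2 ≡ 83^2 = 6889 ≡ 201
sig^4 ≡ 201^2 = 40401 ≡ 64
sig^8 ≡ 64^2 = 4096 ≡ 125
11 = 8 + 2 + 1, so sig^11 ≡ 125·201·83 ≡ 182 (mod 209)
sig^11 mod 209 = 182, but m = 27.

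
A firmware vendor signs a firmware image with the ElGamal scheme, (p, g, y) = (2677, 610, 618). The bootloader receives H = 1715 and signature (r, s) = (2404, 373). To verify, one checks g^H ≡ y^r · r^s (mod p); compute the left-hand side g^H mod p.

610^2 = 372100 ≡ 2674
610^4 ≡ 2674^2 = 7150276 ≡ 9
610^8 ≡ 9^2 = 81
610^16 ≡ 81^2 = 6561 ≡ 1207
610^32 ≡ 1207^2 = 1456849 ≡ 561
610^64 ≡ 561^2 = 314721 ≡ 1512
610^128 ≡ 1512^2 = 2286144 ≡ 2663
610^256 ≡ 2663^2 = 7091569 ≡ 196
610^512 ≡ 196^2 = 38416 ≡ 938
610^1024 ≡ 938^2 = 879844 ≡ 1788
1715 = 1024 + 512 + 128 + 32 + 16 + 2 + 1, so 610^1715 ≡ 1788·938·2663·561·1207·2674·610 ≡ 1463 (mod 2677)

1463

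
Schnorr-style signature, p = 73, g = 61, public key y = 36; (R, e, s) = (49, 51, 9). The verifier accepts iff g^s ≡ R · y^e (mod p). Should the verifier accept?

g^s mod p:
61^2 = 3721 ≡ 71
61^4 ≡ 71^2 = 5041 ≡ 4
61^8 ≡ 4^2 = 16
9 = 8 + 1, so 61^9 ≡ 16·61 ≡ 27 (mod 73)
R · y^e mod p:
36^2 = 1296 ≡ 55
36^4 ≡ 55^2 = 3025 ≡ 32
36^8 ≡ 32^2 = 1024 ≡ 2
36^16 ≡ 2^2 = 4
36^32 ≡ 4^2 = 16
51 = 32 + 16 + 2 + 1, so 36^51 ≡ 16·4·55·36 ≡ 65 (mod 73)
49·65 = 3185 ≡ 46 (mod 73)
27 ≠ 46; the check fails.

reject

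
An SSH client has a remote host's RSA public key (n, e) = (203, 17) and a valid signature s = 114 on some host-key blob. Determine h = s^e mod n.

s^17 mod 203 = 95

95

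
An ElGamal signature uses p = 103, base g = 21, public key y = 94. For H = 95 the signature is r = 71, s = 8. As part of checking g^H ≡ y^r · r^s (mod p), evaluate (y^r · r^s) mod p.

35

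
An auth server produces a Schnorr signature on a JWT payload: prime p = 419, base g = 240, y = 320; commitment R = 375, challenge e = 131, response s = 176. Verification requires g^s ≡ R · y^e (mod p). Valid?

g^s mod p:
240^2 = 57600 ≡ 197
240^4 ≡ 197^2 = 38809 ≡ 261
240^8 ≡ 261^2 = 68121 ≡ 243
240^16 ≡ 243^2 = 59049 ≡ 389
240^32 ≡ 389^2 = 151321 ≡ 62
240^64 ≡ 62^2 = 3844 ≡ 73
240^128 ≡ 73^2 = 5329 ≡ 301
176 = 128 + 32 + 16, so 240^176 ≡ 301·62·389 ≡ 343 (mod 419)
R · y^e mod p:
320^2 = 102400 ≡ 164
320^4 ≡ 164^2 = 26896 ≡ 80
320^8 ≡ 80^2 = 6400 ≡ 115
320^16 ≡ 115^2 = 13225 ≡ 236
320^32 ≡ 236^2 = 55696 ≡ 388
320^64 ≡ 388^2 = 150544 ≡ 123
320^128 ≡ 123^2 = 15129 ≡ 45
131 = 128 + 2 + 1, so 320^131 ≡ 45·164·320 ≡ 116 (mod 419)
375·116 = 43500 ≡ 343 (mod 419)
343 ≡ 343 (mod 419); signature holds.

yes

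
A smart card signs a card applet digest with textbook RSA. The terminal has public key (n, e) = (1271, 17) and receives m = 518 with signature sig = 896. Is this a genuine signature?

sig^2 ≡ 896^2 = 802816 ≡ 815
sig^4 ≡ 815^2 = 664225 ≡ 763
sig^8 ≡ 763^2 = 582169 ≡ 51
sig^16 ≡ 51^2 = 2601 ≡ 59
17 = 16 + 1, so sig^17 ≡ 59·896 ≡ 753 (mod 1271)
753 ≠ 518, so verification fails.

forged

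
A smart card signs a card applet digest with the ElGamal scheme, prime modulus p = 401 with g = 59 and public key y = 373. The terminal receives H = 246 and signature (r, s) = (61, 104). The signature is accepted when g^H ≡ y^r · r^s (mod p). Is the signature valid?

Left side g^H mod p:
59^2 = 3481 ≡ 273
59^4 ≡ 273^2 = 74529 ≡ 344
59^8 ≡ 344^2 = 118336 ≡ 41
59^16 ≡ 41^2 = 1681 ≡ 77
59^32 ≡ 77^2 = 5929 ≡ 315
59^64 ≡ 315^2 = 99225 ≡ 178
59^128 ≡ 178^2 = 31684 ≡ 5
246 = 128 + 64 + 32 + 16 + 4 + 2, so 59^246 ≡ 5·178·315·77·344·273 ≡ 343 (mod 401)
Right side y^r · r^s mod p:
373^2 = 139129 ≡ 383
373^4 ≡ 383^2 = 146689 ≡ 324
373^8 ≡ 324^2 = 104976 ≡ 315
373^16 ≡ 315^2 = 99225 ≡ 178
373^32 ≡ 178^2 = 31684 ≡ 5
61 = 32 + 16 + 8 + 4 + 1, so 373^61 ≡ 5·178·315·324·373 ≡ 82 (mod 401)
61^2 = 3721 ≡ 112
61^4 ≡ 112^2 = 12544 ≡ 113
61^8 ≡ 113^2 = 12769 ≡ 338
61^16 ≡ 338^2 = 114244 ≡ 360
61^32 ≡ 360^2 = 129600 ≡ 77
61^64 ≡ 77^2 = 5929 ≡ 315
104 = 64 + 32 + 8, so 61^104 ≡ 315·77·338 ≡ 146 (mod 401)
82·146 = 11972 ≡ 343 (mod 401)
343 ≡ 343 (mod 401), so the signature is genuine.

valid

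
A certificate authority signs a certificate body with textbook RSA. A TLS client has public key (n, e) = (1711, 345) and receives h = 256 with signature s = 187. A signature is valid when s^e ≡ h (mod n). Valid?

Squares mod 1711: s^1≡187, s^2≡749, s^4≡1504, s^8≡74, s^16≡343, s^32≡1301, s^64≡422, s^128≡140, s^256≡779
345 = 256 + 64 + 16 + 8 + 1, so s^345 ≡ 779·422·343·74·187 ≡ 1455 (mod 1711)
The recovered value 1455 does not match the digest 256.

no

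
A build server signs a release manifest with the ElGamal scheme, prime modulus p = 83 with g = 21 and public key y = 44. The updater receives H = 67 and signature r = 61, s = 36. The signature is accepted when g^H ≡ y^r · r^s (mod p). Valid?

Left side g^H mod p:
Squares mod 83: 21^1≡21, 21^2≡26, 21^4≡12, 21^8≡61, 21^16≡69, 21^32≡30, 21^64≡70
67 = 64 + 2 + 1, so 21^67 ≡ 70·26·21 ≡ 40 (mod 83)
Right side y^r · r^s mod p:
Squares mod 83: 44^1≡44, 44^2≡27, 44^4≡65, 44^8≡75, 44^16≡64, 44^32≡29
61 = 32 + 16 + 8 + 4 + 1, so 44^61 ≡ 29·64·75·65·44 ≡ 10 (mod 83)
Squares mod 83: 61^1≡61, 61^2≡69, 61^4≡30, 61^8≡70, 61^16≡3, 61^32≡9
36 = 32 + 4, so 61^36 ≡ 9·30 ≡ 21 (mod 83)
10·21 = 210 ≡ 44 (mod 83)
40 ≠ 44, so verification fails.

no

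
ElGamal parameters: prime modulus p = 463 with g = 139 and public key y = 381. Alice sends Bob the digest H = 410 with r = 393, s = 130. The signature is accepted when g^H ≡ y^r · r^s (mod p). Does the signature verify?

does not verify

Left side g^H mod p:
139^2 = 19321 ≡ 338
139^4 ≡ 338^2 = 114244 ≡ 346
139^8 ≡ 346^2 = 119716 ≡ 262
139^16 ≡ 262^2 = 68644 ≡ 120
139^32 ≡ 120^2 = 14400 ≡ 47
139^64 ≡ 47^2 = 2209 ≡ 357
139^128 ≡ 357^2 = 127449 ≡ 124
139^256 ≡ 124^2 = 15376 ≡ 97
410 = 256 + 128 + 16 + 8 + 2, so 139^410 ≡ 97·124·120·262·338 ≡ 97 (mod 463)
Right side y^r · r^s mod p:
381^2 = 145161 ≡ 242
381^4 ≡ 242^2 = 58564 ≡ 226
381^8 ≡ 226^2 = 51076 ≡ 146
381^16 ≡ 146^2 = 21316 ≡ 18
381^32 ≡ 18^2 = 324
381^64 ≡ 324^2 = 104976 ≡ 338
381^128 ≡ 338^2 = 114244 ≡ 346
381^256 ≡ 346^2 = 119716 ≡ 262
393 = 256 + 128 + 8 + 1, so 381^393 ≡ 262·346·146·381 ≡ 146 (mod 463)
393^2 = 154449 ≡ 270
393^4 ≡ 270^2 = 72900 ≡ 209
393^8 ≡ 209^2 = 43681 ≡ 159
393^16 ≡ 159^2 = 25281 ≡ 279
393^32 ≡ 279^2 = 77841 ≡ 57
393^64 ≡ 57^2 = 3249 ≡ 8
393^128 ≡ 8^2 = 64
130 = 128 + 2, so 393^130 ≡ 64·270 ≡ 149 (mod 463)
146·149 = 21754 ≡ 456 (mod 463)
97 ≠ 456, so verification fails.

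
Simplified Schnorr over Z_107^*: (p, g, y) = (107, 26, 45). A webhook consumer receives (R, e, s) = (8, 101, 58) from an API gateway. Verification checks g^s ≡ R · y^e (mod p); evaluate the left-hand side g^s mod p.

11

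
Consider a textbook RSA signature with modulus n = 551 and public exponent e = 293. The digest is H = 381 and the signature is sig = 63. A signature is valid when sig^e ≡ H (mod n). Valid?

no

sig^2 ≡ 63^2 = 3969 ≡ 112
sig^4 ≡ 112^2 = 12544 ≡ 422
sig^8 ≡ 422^2 = 178084 ≡ 111
sig^16 ≡ 111^2 = 12321 ≡ 199
sig^32 ≡ 199^2 = 39601 ≡ 480
sig^64 ≡ 480^2 = 230400 ≡ 82
sig^128 ≡ 82^2 = 6724 ≡ 112
sig^256 ≡ 112^2 = 12544 ≡ 422
293 = 256 + 32 + 4 + 1, so sig^293 ≡ 422·480·422·63 ≡ 499 (mod 551)
499 ≠ 381, so verification fails.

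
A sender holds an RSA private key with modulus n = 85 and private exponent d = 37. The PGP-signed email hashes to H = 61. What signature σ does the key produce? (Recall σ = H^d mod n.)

6

Squares mod 85: H^1≡61, H^2≡66, H^4≡21, H^8≡16, H^16≡1, H^32≡1
37 = 32 + 4 + 1, so H^37 ≡ 1·21·61 ≡ 6 (mod 85)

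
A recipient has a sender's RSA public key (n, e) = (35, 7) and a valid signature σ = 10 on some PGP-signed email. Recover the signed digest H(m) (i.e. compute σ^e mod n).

10

σ^2 ≡ 10^2 = 100 ≡ 30
σ^4 ≡ 30^2 = 900 ≡ 25
7 = 4 + 2 + 1, so σ^7 ≡ 25·30·10 ≡ 10 (mod 35)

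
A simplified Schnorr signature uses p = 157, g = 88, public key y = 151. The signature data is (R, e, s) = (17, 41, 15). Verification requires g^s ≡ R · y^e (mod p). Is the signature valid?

g^s mod p:
88^15 mod 157 = 134
R · y^e mod p:
151^41 mod 157 = 91
17·91 = 1547 ≡ 134 (mod 157)
134 ≡ 134 (mod 157); signature holds.

valid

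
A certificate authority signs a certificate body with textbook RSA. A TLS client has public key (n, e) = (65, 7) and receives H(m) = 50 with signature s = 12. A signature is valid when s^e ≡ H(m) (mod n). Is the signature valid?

Squares mod 65: s^1≡12, s^2≡14, s^4≡1
7 = 4 + 2 + 1, so s^7 ≡ 1·14·12 ≡ 38 (mod 65)
38 ≠ 50, so verification fails.

invalid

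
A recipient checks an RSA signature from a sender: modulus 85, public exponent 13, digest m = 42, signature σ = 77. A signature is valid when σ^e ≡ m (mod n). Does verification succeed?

passes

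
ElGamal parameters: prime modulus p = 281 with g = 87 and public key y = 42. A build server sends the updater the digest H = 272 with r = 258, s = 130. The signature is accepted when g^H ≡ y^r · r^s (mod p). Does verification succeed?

Left side g^H mod p:
Squares mod 281: 87^1≡87, 87^2≡263, 87^4≡43, 87^8≡163, 87^16≡155, 87^32≡140, 87^64≡211, 87^128≡123, 87^256≡236
272 = 256 + 16, so 87^272 ≡ 236·155 ≡ 50 (mod 281)
Right side y^r · r^s mod p:
Squares mod 281: 42^1≡42, 42^2≡78, 42^4≡183, 42^8≡50, 42^16≡252, 42^32≡279, 42^64≡4, 42^128≡16, 42^256≡256
258 = 256 + 2, so 42^258 ≡ 256·78 ≡ 17 (mod 281)
Squares mod 281: 258^1≡258, 258^2≡248, 258^4≡246, 258^8≡101, 258^16≡85, 258^32≡200, 258^64≡98, 258^128≡50
130 = 128 + 2, so 258^130 ≡ 50·248 ≡ 36 (mod 281)
17·36 = 612 ≡ 50 (mod 281)
50 ≡ 50 (mod 281), so the signature is genuine.

passes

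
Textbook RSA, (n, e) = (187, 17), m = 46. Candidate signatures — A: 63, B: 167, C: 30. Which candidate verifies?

A

Candidate A: Squares mod 187: 63^1≡63, 63^2≡42, 63^4≡81, 63^8≡16, 63^16≡69; 17 = 16 + 1, so 63^17 ≡ 69·63 ≡ 46 (mod 187)
  → matches m = 46
Candidate B: Squares mod 187: 167^1≡167, 167^2≡26, 167^4≡115, 167^8≡135, 167^16≡86; 17 = 16 + 1, so 167^17 ≡ 86·167 ≡ 150 (mod 187)
Candidate C: Squares mod 187: 30^1≡30, 30^2≡152, 30^4≡103, 30^8≡137, 30^16≡69; 17 = 16 + 1, so 30^17 ≡ 69·30 ≡ 13 (mod 187)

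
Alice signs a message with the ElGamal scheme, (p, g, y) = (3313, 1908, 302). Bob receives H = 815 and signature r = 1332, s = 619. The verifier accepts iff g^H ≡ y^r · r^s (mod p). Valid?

yes

Left side g^H mod p:
1908^2 = 3640464 ≡ 2790
1908^4 ≡ 2790^2 = 7784100 ≡ 1863
1908^8 ≡ 1863^2 = 3470769 ≡ 2058
1908^16 ≡ 2058^2 = 4235364 ≡ 1350
1908^32 ≡ 1350^2 = 1822500 ≡ 350
1908^64 ≡ 350^2 = 122500 ≡ 3232
1908^128 ≡ 3232^2 = 10445824 ≡ 3248
1908^256 ≡ 3248^2 = 10549504 ≡ 912
1908^512 ≡ 912^2 = 831744 ≡ 181
815 = 512 + 256 + 32 + 8 + 4 + 2 + 1, so 1908^815 ≡ 181·912·350·2058·1863·2790·1908 ≡ 1260 (mod 3313)
Right side y^r · r^s mod p:
302^2 = 91204 ≡ 1753
302^4 ≡ 1753^2 = 3073009 ≡ 1858
302^8 ≡ 1858^2 = 3452164 ≡ 18
302^16 ≡ 18^2 = 324
302^32 ≡ 324^2 = 104976 ≡ 2273
302^64 ≡ 2273^2 = 5166529 ≡ 1562
302^128 ≡ 1562^2 = 2439844 ≡ 1476
302^256 ≡ 1476^2 = 2178576 ≡ 1935
302^512 ≡ 1935^2 = 3744225 ≡ 535
302^1024 ≡ 535^2 = 286225 ≡ 1307
1332 = 1024 + 256 + 32 + 16 + 4, so 302^1332 ≡ 1307·1935·2273·324·1858 ≡ 971 (mod 3313)
1332^2 = 1774224 ≡ 1769
1332^4 ≡ 1769^2 = 3129361 ≡ 1889
1332^8 ≡ 1889^2 = 3568321 ≡ 220
1332^16 ≡ 220^2 = 48400 ≡ 2018
1332^32 ≡ 2018^2 = 4072324 ≡ 647
1332^64 ≡ 647^2 = 418609 ≡ 1171
1332^128 ≡ 1171^2 = 1371241 ≡ 2972
1332^256 ≡ 2972^2 = 8832784 ≡ 326
1332^512 ≡ 326^2 = 106276 ≡ 260
619 = 512 + 64 + 32 + 8 + 2 + 1, so 1332^619 ≡ 260·1171·647·220·1769·1332 ≡ 2144 (mod 3313)
971·2144 = 2081824 ≡ 1260 (mod 3313)
1260 ≡ 1260 (mod 3313), so the signature is genuine.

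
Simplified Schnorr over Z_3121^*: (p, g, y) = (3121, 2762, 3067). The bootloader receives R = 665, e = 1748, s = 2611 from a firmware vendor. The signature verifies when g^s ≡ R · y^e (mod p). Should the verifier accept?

accept

g^s mod p:
2762^2 = 7628644 ≡ 920
2762^4 ≡ 920^2 = 846400 ≡ 609
2762^8 ≡ 609^2 = 370881 ≡ 2603
2762^16 ≡ 2603^2 = 6775609 ≡ 3039
2762^32 ≡ 3039^2 = 9235521 ≡ 482
2762^64 ≡ 482^2 = 232324 ≡ 1370
2762^128 ≡ 1370^2 = 1876900 ≡ 1179
2762^256 ≡ 1179^2 = 1390041 ≡ 1196
2762^512 ≡ 1196^2 = 1430416 ≡ 998
2762^1024 ≡ 998^2 = 996004 ≡ 405
2762^2048 ≡ 405^2 = 164025 ≡ 1733
2611 = 2048 + 512 + 32 + 16 + 2 + 1, so 2762^2611 ≡ 1733·998·482·3039·920·2762 ≡ 282 (mod 3121)
R · y^e mod p:
3067^2 = 9406489 ≡ 2916
3067^4 ≡ 2916^2 = 8503056 ≡ 1452
3067^8 ≡ 1452^2 = 2108304 ≡ 1629
3067^16 ≡ 1629^2 = 2653641 ≡ 791
3067^32 ≡ 791^2 = 625681 ≡ 1481
3067^64 ≡ 1481^2 = 2193361 ≡ 2419
3067^128 ≡ 2419^2 = 5851561 ≡ 2807
3067^256 ≡ 2807^2 = 7879249 ≡ 1845
3067^512 ≡ 1845^2 = 3404025 ≡ 2135
3067^1024 ≡ 2135^2 = 4558225 ≡ 1565
1748 = 1024 + 512 + 128 + 64 + 16 + 4, so 3067^1748 ≡ 1565·2135·2807·2419·791·1452 ≡ 1751 (mod 3121)
665·1751 = 1164415 ≡ 282 (mod 3121)
282 ≡ 282 (mod 3121); signature holds.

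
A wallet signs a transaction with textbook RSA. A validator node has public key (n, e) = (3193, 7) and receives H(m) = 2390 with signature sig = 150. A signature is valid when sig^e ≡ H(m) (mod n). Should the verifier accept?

Squares mod 3193: sig^1≡150, sig^2≡149, sig^4≡3043
7 = 4 + 2 + 1, so sig^7 ≡ 3043·149·150 ≡ 150 (mod 3193)
150 ≠ 2390, so verification fails.

reject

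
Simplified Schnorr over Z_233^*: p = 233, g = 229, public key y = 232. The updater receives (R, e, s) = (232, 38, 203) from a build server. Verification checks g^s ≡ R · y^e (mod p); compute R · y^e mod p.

232^2 = 53824 ≡ 1
232^4 ≡ 1^2 = 1
232^8 ≡ 1^2 = 1
232^16 ≡ 1^2 = 1
232^32 ≡ 1^2 = 1
38 = 32 + 4 + 2, so 232^38 ≡ 1·1·1 ≡ 1 (mod 233)
R · y^e ≡ 232·1 = 232 ≡ 232 (mod 233)

232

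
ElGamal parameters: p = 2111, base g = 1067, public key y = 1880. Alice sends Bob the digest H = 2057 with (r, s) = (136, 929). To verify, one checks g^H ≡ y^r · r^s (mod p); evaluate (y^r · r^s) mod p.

Squares mod 2111: 1880^1≡1880, 1880^2≡586, 1880^4≡1414, 1880^8≡279, 1880^16≡1845, 1880^32≡1093, 1880^64≡1934, 1880^128≡1775
136 = 128 + 8, so 1880^136 ≡ 1775·279 ≡ 1251 (mod 2111)
Squares mod 2111: 136^1≡136, 136^2≡1608, 136^4≡1800, 136^8≡1726, 136^16≡455, 136^32≡147, 136^64≡499, 136^128≡2014, 136^256≡965, 136^512≡274
929 = 512 + 256 + 128 + 32 + 1, so 136^929 ≡ 274·965·2014·147·136 ≡ 1997 (mod 2111)
y^r · r^s ≡ 1251·1997 = 2498247 ≡ 934 (mod 2111)

934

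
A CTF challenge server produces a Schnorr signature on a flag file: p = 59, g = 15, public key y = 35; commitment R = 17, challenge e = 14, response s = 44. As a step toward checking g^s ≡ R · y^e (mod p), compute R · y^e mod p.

35^2 = 1225 ≡ 45
35^4 ≡ 45^2 = 2025 ≡ 19
35^8 ≡ 19^2 = 361 ≡ 7
14 = 8 + 4 + 2, so 35^14 ≡ 7·19·45 ≡ 26 (mod 59)
R · y^e ≡ 17·26 = 442 ≡ 29 (mod 59)

29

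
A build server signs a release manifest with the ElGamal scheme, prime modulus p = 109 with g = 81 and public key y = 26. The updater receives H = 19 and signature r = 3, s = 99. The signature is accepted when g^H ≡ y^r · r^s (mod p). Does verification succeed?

fails

Left side g^H mod p:
81^2 = 6561 ≡ 21
81^4 ≡ 21^2 = 441 ≡ 5
81^8 ≡ 5^2 = 25
81^16 ≡ 25^2 = 625 ≡ 80
19 = 16 + 2 + 1, so 81^19 ≡ 80·21·81 ≡ 48 (mod 109)
Right side y^r · r^s mod p:
26^2 = 676 ≡ 22
3 = 2 + 1, so 26^3 ≡ 22·26 ≡ 27 (mod 109)
3^2 = 9
3^4 ≡ 9^2 = 81
3^8 ≡ 81^2 = 6561 ≡ 21
3^16 ≡ 21^2 = 441 ≡ 5
3^32 ≡ 5^2 = 25
3^64 ≡ 25^2 = 625 ≡ 80
99 = 64 + 32 + 2 + 1, so 3^99 ≡ 80·25·9·3 ≡ 45 (mod 109)
27·45 = 1215 ≡ 16 (mod 109)
48 ≠ 16, so verification fails.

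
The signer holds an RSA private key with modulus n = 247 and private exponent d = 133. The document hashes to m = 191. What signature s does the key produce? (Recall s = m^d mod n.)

191

Squares mod 247: m^1≡191, m^2≡172, m^4≡191, m^8≡172, m^16≡191, m^32≡172, m^64≡191, m^128≡172
133 = 128 + 4 + 1, so m^133 ≡ 172·191·191 ≡ 191 (mod 247)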